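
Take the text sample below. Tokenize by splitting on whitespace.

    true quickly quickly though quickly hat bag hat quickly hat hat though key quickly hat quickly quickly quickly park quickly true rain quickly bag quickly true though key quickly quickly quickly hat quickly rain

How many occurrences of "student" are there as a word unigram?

Scanning the 34 tokens for "student":
  (none found)

0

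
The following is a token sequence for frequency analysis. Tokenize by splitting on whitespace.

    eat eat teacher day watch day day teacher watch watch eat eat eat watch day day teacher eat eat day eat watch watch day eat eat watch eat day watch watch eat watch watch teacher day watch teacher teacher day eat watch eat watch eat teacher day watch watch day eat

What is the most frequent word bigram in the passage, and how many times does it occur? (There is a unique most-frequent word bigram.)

Bigram frequencies (highest first):
  eat watch: 6
  eat eat: 5
  watch watch: 5
  watch eat: 5
  teacher day: 4
  day watch: 4
  … (10 more, each ≤ 4)

"eat watch", 6 times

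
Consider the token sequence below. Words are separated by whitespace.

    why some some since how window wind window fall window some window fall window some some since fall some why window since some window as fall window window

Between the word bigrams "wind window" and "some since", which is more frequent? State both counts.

"wind window": 1 occurrence
"some since": 2 occurrences

"some since" (2 vs 1)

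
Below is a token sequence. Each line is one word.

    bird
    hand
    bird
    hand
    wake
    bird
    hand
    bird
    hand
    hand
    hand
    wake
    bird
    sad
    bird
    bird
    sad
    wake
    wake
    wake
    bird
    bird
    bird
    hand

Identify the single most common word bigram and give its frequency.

"bird hand", 5 times

Bigram frequencies (highest first):
  bird hand: 5
  wake bird: 3
  bird bird: 3
  hand bird: 2
  hand wake: 2
  hand hand: 2
  … (4 more, each ≤ 2)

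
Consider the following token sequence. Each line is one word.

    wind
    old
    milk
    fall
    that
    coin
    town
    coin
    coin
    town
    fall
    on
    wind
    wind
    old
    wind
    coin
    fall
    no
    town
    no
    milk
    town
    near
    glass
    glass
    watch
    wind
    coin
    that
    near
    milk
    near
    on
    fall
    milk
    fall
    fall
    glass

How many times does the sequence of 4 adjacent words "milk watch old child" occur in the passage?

Scanning the 36 overlapping 4-gram windows for "milk watch old child":
  (none found)

0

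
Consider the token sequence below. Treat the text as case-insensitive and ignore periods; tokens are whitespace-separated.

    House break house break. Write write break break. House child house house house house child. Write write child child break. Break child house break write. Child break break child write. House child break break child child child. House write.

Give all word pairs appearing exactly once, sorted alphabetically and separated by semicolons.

Bigram counts meeting the condition (exactly once):
  house write: 1
  write break: 1
  write house: 1

house write; write break; write house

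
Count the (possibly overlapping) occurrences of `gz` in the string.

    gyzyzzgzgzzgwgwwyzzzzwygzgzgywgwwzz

Sliding a length-2 window over the 35 characters (34 positions):
  position 7–8: gz
  position 9–10: gz
  position 24–25: gz
  position 26–27: gz

4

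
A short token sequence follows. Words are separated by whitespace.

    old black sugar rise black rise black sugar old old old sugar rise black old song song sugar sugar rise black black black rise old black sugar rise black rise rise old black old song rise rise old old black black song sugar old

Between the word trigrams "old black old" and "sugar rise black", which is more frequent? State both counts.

"sugar rise black" (4 vs 1)

"old black old": 1 occurrence
"sugar rise black": 4 occurrences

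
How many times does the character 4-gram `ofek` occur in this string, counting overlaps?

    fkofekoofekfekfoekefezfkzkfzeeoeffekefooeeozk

Sliding a length-4 window over the 45 characters (42 positions):
  position 3–6: ofek
  position 8–11: ofek

2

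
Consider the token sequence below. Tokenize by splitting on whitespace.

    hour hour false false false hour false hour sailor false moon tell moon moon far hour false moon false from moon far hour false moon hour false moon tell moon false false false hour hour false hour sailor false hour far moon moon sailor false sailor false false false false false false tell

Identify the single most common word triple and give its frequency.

Trigram frequencies (highest first):
  false false false: 6
  hour false moon: 3
  hour hour false: 2
  false false hour: 2
  hour false hour: 2
  false hour sailor: 2
  … (29 more, each ≤ 2)

"false false false", 6 times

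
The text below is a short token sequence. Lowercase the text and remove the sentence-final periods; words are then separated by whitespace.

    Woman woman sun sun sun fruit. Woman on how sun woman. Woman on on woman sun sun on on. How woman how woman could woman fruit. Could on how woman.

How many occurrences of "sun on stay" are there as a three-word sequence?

0

Scanning the 28 overlapping trigram windows for "sun on stay":
  (none found)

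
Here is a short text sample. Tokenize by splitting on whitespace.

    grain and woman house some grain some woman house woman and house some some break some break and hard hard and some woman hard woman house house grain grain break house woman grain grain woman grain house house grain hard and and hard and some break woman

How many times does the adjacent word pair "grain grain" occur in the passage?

2

Scanning the 46 overlapping bigram windows for "grain grain":
  position 28–29: grain grain
  position 33–34: grain grain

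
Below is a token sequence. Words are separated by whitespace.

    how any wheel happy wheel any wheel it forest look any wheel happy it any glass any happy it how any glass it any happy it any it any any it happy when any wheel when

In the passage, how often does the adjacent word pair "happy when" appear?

Scanning the 35 overlapping bigram windows for "happy when":
  position 32–33: happy when

1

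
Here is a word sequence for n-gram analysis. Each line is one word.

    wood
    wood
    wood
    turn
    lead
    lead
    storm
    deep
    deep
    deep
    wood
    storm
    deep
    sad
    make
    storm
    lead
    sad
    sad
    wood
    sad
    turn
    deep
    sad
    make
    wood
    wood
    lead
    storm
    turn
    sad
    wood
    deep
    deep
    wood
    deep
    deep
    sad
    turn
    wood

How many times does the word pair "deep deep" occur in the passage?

Scanning the 39 overlapping bigram windows for "deep deep":
  position 8–9: deep deep
  position 9–10: deep deep
  position 33–34: deep deep
  position 36–37: deep deep

4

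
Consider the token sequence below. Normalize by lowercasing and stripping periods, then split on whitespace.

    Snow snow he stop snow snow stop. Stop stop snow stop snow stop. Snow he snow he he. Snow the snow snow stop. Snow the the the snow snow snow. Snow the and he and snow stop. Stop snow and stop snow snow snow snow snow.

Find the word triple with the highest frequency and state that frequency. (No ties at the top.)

Trigram frequencies (highest first):
  snow snow snow: 5
  snow stop snow: 3
  stop snow snow: 2
  snow snow stop: 2
  snow stop stop: 2
  stop stop snow: 2
  … (26 more, each ≤ 2)

"snow snow snow", 5 times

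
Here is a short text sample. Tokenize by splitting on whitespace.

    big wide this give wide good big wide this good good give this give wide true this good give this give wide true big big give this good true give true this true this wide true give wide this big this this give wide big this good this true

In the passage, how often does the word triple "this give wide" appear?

4

Scanning the 47 overlapping trigram windows for "this give wide":
  position 3–5: this give wide
  position 13–15: this give wide
  position 20–22: this give wide
  position 42–44: this give wide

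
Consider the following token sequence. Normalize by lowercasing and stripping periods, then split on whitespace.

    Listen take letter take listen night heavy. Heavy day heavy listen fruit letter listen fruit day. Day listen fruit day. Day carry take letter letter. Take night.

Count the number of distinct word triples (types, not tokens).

27 tokens → 25 trigram windows in total.
Repeated trigrams (each contributes count−1 duplicates):
  fruit day day: 2
  listen fruit day: 2
2 duplicate windows → 25 − 2 = 23 distinct.

23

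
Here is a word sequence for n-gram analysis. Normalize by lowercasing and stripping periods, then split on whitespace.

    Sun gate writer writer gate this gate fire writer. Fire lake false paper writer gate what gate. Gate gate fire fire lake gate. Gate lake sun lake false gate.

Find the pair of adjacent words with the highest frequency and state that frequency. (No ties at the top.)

Bigram frequencies (highest first):
  gate gate: 3
  writer gate: 2
  gate fire: 2
  fire lake: 2
  lake false: 2
  sun gate: 1
  … (16 more, each ≤ 1)

"gate gate", 3 times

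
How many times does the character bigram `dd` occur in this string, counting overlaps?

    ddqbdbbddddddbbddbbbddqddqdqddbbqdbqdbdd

11

Sliding a length-2 window over the 40 characters (39 positions):
  position 1–2: dd
  position 8–9: dd
  position 9–10: dd
  position 10–11: dd
  position 11–12: dd
  position 12–13: dd
  position 16–17: dd
  position 21–22: dd
  position 24–25: dd
  position 29–30: dd
  … (1 more)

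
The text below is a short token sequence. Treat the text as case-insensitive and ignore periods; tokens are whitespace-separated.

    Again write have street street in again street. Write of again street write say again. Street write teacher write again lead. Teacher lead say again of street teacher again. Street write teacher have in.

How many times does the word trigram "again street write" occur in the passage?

Scanning the 32 overlapping trigram windows for "again street write":
  position 7–9: again street write
  position 11–13: again street write
  position 15–17: again street write
  position 29–31: again street write

4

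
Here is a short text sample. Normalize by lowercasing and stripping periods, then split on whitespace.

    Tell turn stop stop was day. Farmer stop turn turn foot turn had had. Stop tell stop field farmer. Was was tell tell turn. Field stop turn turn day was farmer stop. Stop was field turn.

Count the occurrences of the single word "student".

0

Scanning the 36 tokens for "student":
  (none found)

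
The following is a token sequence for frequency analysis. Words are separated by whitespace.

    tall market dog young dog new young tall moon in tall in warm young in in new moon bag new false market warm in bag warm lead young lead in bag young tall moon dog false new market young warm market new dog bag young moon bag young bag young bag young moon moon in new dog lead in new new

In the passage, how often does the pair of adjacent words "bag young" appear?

Scanning the 60 overlapping bigram windows for "bag young":
  position 31–32: bag young
  position 44–45: bag young
  position 47–48: bag young
  position 49–50: bag young
  position 51–52: bag young

5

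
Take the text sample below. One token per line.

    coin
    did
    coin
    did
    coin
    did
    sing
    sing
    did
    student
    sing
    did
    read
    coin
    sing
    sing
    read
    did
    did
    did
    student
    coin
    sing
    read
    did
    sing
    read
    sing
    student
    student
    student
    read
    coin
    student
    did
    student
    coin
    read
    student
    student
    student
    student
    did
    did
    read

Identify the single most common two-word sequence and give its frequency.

"student student", 5 times

Bigram frequencies (highest first):
  student student: 5
  coin did: 3
  did student: 3
  sing read: 3
  did did: 3
  did coin: 2
  … (16 more, each ≤ 2)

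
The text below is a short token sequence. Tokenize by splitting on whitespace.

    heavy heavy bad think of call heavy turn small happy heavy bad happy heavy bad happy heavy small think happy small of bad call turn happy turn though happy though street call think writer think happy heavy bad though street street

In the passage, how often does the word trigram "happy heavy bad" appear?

3

Scanning the 39 overlapping trigram windows for "happy heavy bad":
  position 10–12: happy heavy bad
  position 13–15: happy heavy bad
  position 36–38: happy heavy bad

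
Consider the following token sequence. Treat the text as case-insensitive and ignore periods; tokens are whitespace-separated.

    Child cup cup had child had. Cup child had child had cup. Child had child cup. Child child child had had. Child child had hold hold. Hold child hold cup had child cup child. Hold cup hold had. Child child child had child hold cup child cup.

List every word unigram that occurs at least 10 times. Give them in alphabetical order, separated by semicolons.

child; cup; had

Unigram counts meeting the condition (at least 10 times):
  child: 19
  cup: 10
  had: 11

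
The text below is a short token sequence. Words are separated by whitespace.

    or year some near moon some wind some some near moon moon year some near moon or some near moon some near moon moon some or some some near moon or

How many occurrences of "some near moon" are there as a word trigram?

6

Scanning the 29 overlapping trigram windows for "some near moon":
  position 3–5: some near moon
  position 9–11: some near moon
  position 14–16: some near moon
  position 18–20: some near moon
  position 21–23: some near moon
  position 28–30: some near moon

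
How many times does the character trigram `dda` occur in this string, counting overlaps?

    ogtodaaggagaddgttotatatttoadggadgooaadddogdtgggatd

Sliding a length-3 window over the 50 characters (48 positions):
  (no match at any position)

0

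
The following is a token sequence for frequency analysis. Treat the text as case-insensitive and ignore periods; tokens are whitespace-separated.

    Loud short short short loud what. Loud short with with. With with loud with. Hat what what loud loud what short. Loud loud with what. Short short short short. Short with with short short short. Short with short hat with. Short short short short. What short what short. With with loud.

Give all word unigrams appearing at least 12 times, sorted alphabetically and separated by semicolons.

Unigram counts meeting the condition (at least 12 times):
  short: 21
  with: 12

short; with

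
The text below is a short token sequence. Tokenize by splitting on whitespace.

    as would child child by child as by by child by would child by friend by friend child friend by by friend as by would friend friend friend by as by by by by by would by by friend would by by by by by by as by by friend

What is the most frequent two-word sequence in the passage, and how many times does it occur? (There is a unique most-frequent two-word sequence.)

"by by", 13 times

Bigram frequencies (highest first):
  by by: 13
  by friend: 5
  as by: 4
  child by: 3
  by would: 3
  friend by: 3
  … (13 more, each ≤ 2)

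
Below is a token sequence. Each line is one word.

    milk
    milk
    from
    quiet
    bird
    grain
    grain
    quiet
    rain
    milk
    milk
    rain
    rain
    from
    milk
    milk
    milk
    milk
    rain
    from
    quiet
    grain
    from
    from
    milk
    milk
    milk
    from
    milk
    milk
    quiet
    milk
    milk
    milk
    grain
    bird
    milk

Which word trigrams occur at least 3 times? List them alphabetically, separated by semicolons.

from milk milk; milk milk milk

Trigram counts meeting the condition (at least 3 times):
  from milk milk: 3
  milk milk milk: 4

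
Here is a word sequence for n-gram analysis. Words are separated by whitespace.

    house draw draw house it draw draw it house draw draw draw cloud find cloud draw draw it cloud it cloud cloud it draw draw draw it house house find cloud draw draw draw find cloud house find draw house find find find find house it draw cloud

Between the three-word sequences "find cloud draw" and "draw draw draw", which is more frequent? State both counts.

"find cloud draw": 2 occurrences
"draw draw draw": 3 occurrences

"draw draw draw" (3 vs 2)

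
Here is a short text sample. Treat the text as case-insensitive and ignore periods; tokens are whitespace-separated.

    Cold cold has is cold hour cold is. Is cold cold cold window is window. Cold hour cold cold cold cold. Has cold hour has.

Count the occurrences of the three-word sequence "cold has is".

1

Scanning the 23 overlapping trigram windows for "cold has is":
  position 2–4: cold has is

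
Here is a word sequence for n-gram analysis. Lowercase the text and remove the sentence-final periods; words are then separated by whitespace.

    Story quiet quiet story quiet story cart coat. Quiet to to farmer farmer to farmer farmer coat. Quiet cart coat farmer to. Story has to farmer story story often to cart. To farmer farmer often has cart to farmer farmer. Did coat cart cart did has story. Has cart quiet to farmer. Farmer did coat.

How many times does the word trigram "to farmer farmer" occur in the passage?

5

Scanning the 53 overlapping trigram windows for "to farmer farmer":
  position 11–13: to farmer farmer
  position 14–16: to farmer farmer
  position 32–34: to farmer farmer
  position 38–40: to farmer farmer
  position 51–53: to farmer farmer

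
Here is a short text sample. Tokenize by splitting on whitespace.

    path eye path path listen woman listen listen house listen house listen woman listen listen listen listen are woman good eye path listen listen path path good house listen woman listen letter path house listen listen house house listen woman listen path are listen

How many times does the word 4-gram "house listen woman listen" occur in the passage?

3

Scanning the 41 overlapping 4-gram windows for "house listen woman listen":
  position 11–14: house listen woman listen
  position 28–31: house listen woman listen
  position 38–41: house listen woman listen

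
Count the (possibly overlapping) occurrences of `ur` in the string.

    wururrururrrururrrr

Sliding a length-2 window over the 19 characters (18 positions):
  position 2–3: ur
  position 4–5: ur
  position 7–8: ur
  position 9–10: ur
  position 13–14: ur
  position 15–16: ur

6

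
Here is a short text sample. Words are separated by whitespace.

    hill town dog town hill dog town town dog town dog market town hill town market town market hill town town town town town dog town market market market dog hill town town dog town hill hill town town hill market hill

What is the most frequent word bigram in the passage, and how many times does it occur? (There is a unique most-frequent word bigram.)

"town town", 7 times

Bigram frequencies (highest first):
  town town: 7
  hill town: 5
  town dog: 5
  dog town: 5
  town hill: 4
  town market: 3
  … (9 more, each ≤ 2)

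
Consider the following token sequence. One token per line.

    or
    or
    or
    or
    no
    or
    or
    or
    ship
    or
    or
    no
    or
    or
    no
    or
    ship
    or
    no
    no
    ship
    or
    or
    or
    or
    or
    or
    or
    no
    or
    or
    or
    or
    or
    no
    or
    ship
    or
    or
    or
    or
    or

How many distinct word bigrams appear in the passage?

7

42 tokens → 41 bigram windows in total.
Repeated bigrams (each contributes count−1 duplicates):
  or or: 21
  or no: 6
  no or: 5
  ship or: 4
  or ship: 3
34 duplicate windows → 41 − 34 = 7 distinct.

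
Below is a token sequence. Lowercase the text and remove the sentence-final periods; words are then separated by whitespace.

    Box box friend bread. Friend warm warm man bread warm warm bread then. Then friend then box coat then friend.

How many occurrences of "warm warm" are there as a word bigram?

Scanning the 19 overlapping bigram windows for "warm warm":
  position 6–7: warm warm
  position 10–11: warm warm

2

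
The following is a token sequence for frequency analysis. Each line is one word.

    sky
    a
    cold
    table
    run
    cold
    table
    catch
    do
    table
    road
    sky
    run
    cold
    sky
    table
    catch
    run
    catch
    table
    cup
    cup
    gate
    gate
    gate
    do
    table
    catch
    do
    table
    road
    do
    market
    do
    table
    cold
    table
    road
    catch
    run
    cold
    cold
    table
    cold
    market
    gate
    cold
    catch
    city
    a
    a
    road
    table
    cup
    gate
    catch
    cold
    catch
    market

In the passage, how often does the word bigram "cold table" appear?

Scanning the 58 overlapping bigram windows for "cold table":
  position 3–4: cold table
  position 6–7: cold table
  position 36–37: cold table
  position 42–43: cold table

4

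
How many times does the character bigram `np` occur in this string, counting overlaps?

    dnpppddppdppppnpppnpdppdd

Sliding a length-2 window over the 25 characters (24 positions):
  position 2–3: np
  position 15–16: np
  position 19–20: np

3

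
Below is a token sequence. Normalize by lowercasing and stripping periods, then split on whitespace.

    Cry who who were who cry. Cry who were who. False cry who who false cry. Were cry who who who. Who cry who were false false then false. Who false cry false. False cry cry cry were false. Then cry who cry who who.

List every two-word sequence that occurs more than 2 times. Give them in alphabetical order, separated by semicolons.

Bigram counts meeting the condition (more than 2 times):
  cry cry: 3
  cry who: 7
  false cry: 4
  who cry: 3
  who false: 3
  who were: 3
  who who: 6

cry cry; cry who; false cry; who cry; who false; who were; who who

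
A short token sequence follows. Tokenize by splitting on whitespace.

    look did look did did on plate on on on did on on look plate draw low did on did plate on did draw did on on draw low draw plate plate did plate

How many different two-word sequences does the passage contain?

21

34 tokens → 33 bigram windows in total.
Repeated bigrams (each contributes count−1 duplicates):
  did on: 4
  on on: 4
  on did: 3
  did plate: 2
  draw low: 2
  look did: 2
  plate on: 2
12 duplicate windows → 33 − 12 = 21 distinct.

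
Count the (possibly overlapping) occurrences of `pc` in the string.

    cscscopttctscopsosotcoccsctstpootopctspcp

Sliding a length-2 window over the 41 characters (40 positions):
  position 35–36: pc
  position 39–40: pc

2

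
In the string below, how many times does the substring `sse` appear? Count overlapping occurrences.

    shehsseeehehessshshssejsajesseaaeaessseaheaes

4

Sliding a length-3 window over the 45 characters (43 positions):
  position 5–7: sse
  position 20–22: sse
  position 28–30: sse
  position 37–39: sse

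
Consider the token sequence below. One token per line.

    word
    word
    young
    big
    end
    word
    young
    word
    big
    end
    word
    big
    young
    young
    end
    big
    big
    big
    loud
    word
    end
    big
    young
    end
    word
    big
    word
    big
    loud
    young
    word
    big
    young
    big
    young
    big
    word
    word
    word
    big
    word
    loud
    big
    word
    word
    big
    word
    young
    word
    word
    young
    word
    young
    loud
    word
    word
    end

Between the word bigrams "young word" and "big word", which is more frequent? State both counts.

"young word": 4 occurrences
"big word": 5 occurrences

"big word" (5 vs 4)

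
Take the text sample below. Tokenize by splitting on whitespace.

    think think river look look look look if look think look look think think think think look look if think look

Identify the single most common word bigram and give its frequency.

"look look", 5 times

Bigram frequencies (highest first):
  look look: 5
  think think: 4
  think look: 3
  look if: 2
  look think: 2
  think river: 1
  … (3 more, each ≤ 1)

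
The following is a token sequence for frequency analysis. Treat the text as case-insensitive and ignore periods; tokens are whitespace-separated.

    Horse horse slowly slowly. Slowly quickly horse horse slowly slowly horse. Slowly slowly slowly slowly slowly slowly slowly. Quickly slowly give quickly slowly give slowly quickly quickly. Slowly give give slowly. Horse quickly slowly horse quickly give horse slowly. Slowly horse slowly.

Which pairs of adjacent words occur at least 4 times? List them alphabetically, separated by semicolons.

horse slowly; quickly slowly; slowly horse; slowly slowly

Bigram counts meeting the condition (at least 4 times):
  horse slowly: 5
  quickly slowly: 4
  slowly horse: 4
  slowly slowly: 10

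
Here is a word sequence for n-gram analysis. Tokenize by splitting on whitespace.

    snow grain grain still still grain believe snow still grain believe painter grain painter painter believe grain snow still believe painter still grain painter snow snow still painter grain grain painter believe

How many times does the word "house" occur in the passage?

0

Scanning the 32 tokens for "house":
  (none found)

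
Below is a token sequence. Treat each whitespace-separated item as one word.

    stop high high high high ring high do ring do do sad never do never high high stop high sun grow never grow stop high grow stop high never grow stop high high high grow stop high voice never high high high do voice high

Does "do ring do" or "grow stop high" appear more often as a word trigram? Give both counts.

"do ring do": 1 occurrence
"grow stop high": 4 occurrences

"grow stop high" (4 vs 1)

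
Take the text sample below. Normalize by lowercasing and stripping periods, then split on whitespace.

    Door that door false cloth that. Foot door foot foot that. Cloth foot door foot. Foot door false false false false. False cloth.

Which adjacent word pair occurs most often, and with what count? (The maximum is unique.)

"false false", 4 times

Bigram frequencies (highest first):
  false false: 4
  foot door: 3
  door false: 2
  false cloth: 2
  door foot: 2
  foot foot: 2
  … (7 more, each ≤ 1)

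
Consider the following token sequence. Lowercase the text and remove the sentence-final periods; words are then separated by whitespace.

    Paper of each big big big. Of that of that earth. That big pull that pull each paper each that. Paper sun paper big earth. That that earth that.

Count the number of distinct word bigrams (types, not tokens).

23

29 tokens → 28 bigram windows in total.
Repeated bigrams (each contributes count−1 duplicates):
  earth that: 3
  big big: 2
  of that: 2
  that earth: 2
5 duplicate windows → 28 − 5 = 23 distinct.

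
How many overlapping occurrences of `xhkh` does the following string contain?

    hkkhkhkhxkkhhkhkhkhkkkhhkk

Sliding a length-4 window over the 26 characters (23 positions):
  (no match at any position)

0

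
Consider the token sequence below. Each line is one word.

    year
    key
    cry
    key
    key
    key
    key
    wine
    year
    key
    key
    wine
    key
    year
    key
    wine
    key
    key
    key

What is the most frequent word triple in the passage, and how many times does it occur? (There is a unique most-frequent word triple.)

"key key key", 3 times

Trigram frequencies (highest first):
  key key key: 3
  key key wine: 2
  key wine key: 2
  year key cry: 1
  key cry key: 1
  cry key key: 1
  … (7 more, each ≤ 1)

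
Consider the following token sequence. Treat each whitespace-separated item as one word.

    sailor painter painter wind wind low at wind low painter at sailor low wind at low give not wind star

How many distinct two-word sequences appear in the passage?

20 tokens → 19 bigram windows in total.
Repeated bigrams (each contributes count−1 duplicates):
  wind low: 2
1 duplicate windows → 19 − 1 = 18 distinct.

18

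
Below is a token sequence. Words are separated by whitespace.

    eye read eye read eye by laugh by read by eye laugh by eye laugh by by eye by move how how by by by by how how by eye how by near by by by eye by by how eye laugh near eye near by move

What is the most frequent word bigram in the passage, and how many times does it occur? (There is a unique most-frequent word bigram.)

"by by", 7 times

Bigram frequencies (highest first):
  by by: 7
  by eye: 5
  eye by: 3
  laugh by: 3
  eye laugh: 3
  how by: 3
  … (16 more, each ≤ 2)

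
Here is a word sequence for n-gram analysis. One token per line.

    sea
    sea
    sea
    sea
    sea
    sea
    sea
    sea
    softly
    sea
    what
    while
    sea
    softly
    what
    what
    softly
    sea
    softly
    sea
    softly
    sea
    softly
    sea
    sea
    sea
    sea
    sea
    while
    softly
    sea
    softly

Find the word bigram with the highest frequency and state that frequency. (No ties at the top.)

Bigram frequencies (highest first):
  sea sea: 11
  sea softly: 6
  softly sea: 6
  sea what: 1
  what while: 1
  while sea: 1
  … (5 more, each ≤ 1)

"sea sea", 11 times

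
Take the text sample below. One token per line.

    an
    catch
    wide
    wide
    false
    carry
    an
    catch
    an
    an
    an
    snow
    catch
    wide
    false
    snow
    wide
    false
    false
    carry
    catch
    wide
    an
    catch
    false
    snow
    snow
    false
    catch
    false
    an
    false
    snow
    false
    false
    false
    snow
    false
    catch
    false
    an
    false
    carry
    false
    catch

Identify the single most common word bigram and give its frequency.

"false snow", 4 times

Bigram frequencies (highest first):
  false snow: 4
  an catch: 3
  catch wide: 3
  wide false: 3
  false carry: 3
  false false: 3
  … (16 more, each ≤ 3)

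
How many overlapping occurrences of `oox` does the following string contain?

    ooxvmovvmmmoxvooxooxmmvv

3

Sliding a length-3 window over the 24 characters (22 positions):
  position 1–3: oox
  position 15–17: oox
  position 18–20: oox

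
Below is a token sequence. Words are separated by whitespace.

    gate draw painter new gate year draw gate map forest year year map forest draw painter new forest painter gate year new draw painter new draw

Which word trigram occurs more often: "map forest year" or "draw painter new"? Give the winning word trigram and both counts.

"map forest year": 1 occurrence
"draw painter new": 3 occurrences

"draw painter new" (3 vs 1)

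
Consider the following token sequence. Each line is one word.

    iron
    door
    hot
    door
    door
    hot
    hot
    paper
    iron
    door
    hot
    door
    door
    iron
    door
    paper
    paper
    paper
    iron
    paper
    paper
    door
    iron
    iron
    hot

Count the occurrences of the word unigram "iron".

6

Scanning the 25 tokens for "iron":
  position 1: iron
  position 9: iron
  position 14: iron
  position 19: iron
  position 23: iron
  position 24: iron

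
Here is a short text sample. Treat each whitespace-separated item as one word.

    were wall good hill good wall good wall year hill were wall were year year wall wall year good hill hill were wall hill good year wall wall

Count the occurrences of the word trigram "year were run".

Scanning the 26 overlapping trigram windows for "year were run":
  (none found)

0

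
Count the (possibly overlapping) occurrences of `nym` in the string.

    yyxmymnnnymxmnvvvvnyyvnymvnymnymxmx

Sliding a length-3 window over the 35 characters (33 positions):
  position 9–11: nym
  position 23–25: nym
  position 27–29: nym
  position 30–32: nym

4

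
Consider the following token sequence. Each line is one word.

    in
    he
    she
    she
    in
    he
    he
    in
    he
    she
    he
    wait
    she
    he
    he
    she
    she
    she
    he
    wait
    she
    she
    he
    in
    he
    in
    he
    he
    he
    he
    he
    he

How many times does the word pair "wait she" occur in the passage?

2

Scanning the 31 overlapping bigram windows for "wait she":
  position 12–13: wait she
  position 20–21: wait she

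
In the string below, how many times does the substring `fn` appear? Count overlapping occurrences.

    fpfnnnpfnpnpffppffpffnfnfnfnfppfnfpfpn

Sliding a length-2 window over the 38 characters (37 positions):
  position 3–4: fn
  position 8–9: fn
  position 21–22: fn
  position 23–24: fn
  position 25–26: fn
  position 27–28: fn
  position 32–33: fn

7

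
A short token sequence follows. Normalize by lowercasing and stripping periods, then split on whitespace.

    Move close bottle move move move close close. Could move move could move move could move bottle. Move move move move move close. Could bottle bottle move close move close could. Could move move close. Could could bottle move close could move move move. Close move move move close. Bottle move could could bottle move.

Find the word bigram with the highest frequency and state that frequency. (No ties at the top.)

"move move", 13 times

Bigram frequencies (highest first):
  move move: 13
  move close: 9
  bottle move: 6
  close could: 5
  could move: 5
  move could: 3
  … (7 more, each ≤ 3)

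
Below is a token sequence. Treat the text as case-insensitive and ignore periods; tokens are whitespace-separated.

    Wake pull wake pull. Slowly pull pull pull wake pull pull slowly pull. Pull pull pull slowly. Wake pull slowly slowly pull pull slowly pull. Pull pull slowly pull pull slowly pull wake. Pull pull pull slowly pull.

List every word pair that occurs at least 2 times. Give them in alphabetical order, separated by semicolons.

Bigram counts meeting the condition (at least 2 times):
  pull pull: 12
  pull slowly: 8
  pull wake: 3
  slowly pull: 7
  wake pull: 5

pull pull; pull slowly; pull wake; slowly pull; wake pull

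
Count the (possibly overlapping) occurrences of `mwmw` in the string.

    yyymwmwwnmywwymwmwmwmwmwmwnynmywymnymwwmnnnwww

Sliding a length-4 window over the 46 characters (43 positions):
  position 4–7: mwmw
  position 15–18: mwmw
  position 17–20: mwmw
  position 19–22: mwmw
  position 21–24: mwmw
  position 23–26: mwmw

6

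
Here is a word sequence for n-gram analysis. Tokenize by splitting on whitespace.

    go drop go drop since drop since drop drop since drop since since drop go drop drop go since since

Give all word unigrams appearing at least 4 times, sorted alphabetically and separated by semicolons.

drop; go; since

Unigram counts meeting the condition (at least 4 times):
  drop: 9
  go: 4
  since: 7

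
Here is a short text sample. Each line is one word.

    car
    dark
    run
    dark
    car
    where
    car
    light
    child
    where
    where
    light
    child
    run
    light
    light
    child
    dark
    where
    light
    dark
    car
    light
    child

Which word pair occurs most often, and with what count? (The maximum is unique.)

Bigram frequencies (highest first):
  light child: 4
  dark car: 2
  car light: 2
  where light: 2
  car dark: 1
  dark run: 1
  … (11 more, each ≤ 1)

"light child", 4 times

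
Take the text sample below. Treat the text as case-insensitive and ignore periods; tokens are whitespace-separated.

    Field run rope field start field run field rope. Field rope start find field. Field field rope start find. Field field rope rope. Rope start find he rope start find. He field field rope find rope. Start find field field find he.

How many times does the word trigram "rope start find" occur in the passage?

Scanning the 40 overlapping trigram windows for "rope start find":
  position 11–13: rope start find
  position 17–19: rope start find
  position 24–26: rope start find
  position 28–30: rope start find
  position 36–38: rope start find

5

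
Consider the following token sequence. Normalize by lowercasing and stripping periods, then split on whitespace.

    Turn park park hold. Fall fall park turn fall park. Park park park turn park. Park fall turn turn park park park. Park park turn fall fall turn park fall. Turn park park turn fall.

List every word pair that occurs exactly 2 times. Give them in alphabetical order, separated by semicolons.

Bigram counts meeting the condition (exactly 2 times):
  fall fall: 2
  fall park: 2
  park fall: 2

fall fall; fall park; park fall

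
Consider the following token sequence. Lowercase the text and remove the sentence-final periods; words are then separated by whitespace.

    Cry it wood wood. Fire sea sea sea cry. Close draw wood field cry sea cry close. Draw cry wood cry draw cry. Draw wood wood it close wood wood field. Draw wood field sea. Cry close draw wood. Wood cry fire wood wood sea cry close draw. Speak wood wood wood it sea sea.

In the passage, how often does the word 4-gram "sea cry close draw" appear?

Scanning the 52 overlapping 4-gram windows for "sea cry close draw":
  position 8–11: sea cry close draw
  position 15–18: sea cry close draw
  position 35–38: sea cry close draw
  position 45–48: sea cry close draw

4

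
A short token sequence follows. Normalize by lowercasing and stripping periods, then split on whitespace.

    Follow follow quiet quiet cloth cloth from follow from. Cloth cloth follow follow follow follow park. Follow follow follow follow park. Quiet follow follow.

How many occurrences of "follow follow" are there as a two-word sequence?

8

Scanning the 23 overlapping bigram windows for "follow follow":
  position 1–2: follow follow
  position 12–13: follow follow
  position 13–14: follow follow
  position 14–15: follow follow
  position 17–18: follow follow
  position 18–19: follow follow
  position 19–20: follow follow
  position 23–24: follow follow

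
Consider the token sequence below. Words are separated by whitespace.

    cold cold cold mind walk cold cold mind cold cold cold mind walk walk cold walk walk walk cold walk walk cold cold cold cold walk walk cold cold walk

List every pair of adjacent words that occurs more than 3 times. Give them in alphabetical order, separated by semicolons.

Bigram counts meeting the condition (more than 3 times):
  cold cold: 9
  cold walk: 4
  walk cold: 5
  walk walk: 5

cold cold; cold walk; walk cold; walk walk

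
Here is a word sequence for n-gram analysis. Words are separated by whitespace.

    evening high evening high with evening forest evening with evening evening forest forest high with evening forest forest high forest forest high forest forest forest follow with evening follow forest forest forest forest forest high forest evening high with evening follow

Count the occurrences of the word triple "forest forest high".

4

Scanning the 39 overlapping trigram windows for "forest forest high":
  position 12–14: forest forest high
  position 17–19: forest forest high
  position 20–22: forest forest high
  position 33–35: forest forest high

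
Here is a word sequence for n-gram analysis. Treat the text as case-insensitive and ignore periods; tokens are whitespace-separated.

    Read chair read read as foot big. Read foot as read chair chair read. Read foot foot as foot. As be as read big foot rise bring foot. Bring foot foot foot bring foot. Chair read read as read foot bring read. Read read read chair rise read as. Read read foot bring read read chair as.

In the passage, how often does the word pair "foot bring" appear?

4

Scanning the 56 overlapping bigram windows for "foot bring":
  position 28–29: foot bring
  position 32–33: foot bring
  position 40–41: foot bring
  position 52–53: foot bring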